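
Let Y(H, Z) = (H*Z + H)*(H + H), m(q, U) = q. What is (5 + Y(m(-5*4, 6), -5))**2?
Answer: 10208025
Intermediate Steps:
Y(H, Z) = 2*H*(H + H*Z) (Y(H, Z) = (H + H*Z)*(2*H) = 2*H*(H + H*Z))
(5 + Y(m(-5*4, 6), -5))**2 = (5 + 2*(-5*4)**2*(1 - 5))**2 = (5 + 2*(-20)**2*(-4))**2 = (5 + 2*400*(-4))**2 = (5 - 3200)**2 = (-3195)**2 = 10208025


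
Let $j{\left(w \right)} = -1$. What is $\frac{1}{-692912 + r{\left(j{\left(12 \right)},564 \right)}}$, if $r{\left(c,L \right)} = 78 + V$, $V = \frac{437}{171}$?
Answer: $- \frac{9}{6235483} \approx -1.4434 \cdot 10^{-6}$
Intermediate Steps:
$V = \frac{23}{9}$ ($V = 437 \cdot \frac{1}{171} = \frac{23}{9} \approx 2.5556$)
$r{\left(c,L \right)} = \frac{725}{9}$ ($r{\left(c,L \right)} = 78 + \frac{23}{9} = \frac{725}{9}$)
$\frac{1}{-692912 + r{\left(j{\left(12 \right)},564 \right)}} = \frac{1}{-692912 + \frac{725}{9}} = \frac{1}{- \frac{6235483}{9}} = - \frac{9}{6235483}$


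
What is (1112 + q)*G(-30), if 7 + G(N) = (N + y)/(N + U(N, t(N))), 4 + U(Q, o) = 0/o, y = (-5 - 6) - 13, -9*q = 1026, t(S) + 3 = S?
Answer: -91816/17 ≈ -5400.9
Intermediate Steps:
t(S) = -3 + S
q = -114 (q = -⅑*1026 = -114)
y = -24 (y = -11 - 13 = -24)
U(Q, o) = -4 (U(Q, o) = -4 + 0/o = -4 + 0 = -4)
G(N) = -7 + (-24 + N)/(-4 + N) (G(N) = -7 + (N - 24)/(N - 4) = -7 + (-24 + N)/(-4 + N))
(1112 + q)*G(-30) = (1112 - 114)*(2*(2 - 3*(-30))/(-4 - 30)) = 998*(2*(2 + 90)/(-34)) = 998*(2*(-1/34)*92) = 998*(-92/17) = -91816/17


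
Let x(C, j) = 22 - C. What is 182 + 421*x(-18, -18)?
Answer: 17022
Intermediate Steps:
182 + 421*x(-18, -18) = 182 + 421*(22 - 1*(-18)) = 182 + 421*(22 + 18) = 182 + 421*40 = 182 + 16840 = 17022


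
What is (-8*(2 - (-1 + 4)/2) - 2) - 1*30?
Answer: -36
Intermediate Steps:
(-8*(2 - (-1 + 4)/2) - 2) - 1*30 = (-8*(2 - 3/2) - 2) - 30 = (-8*½ - 2) - 30 = (-4 - 2) - 30 = -6 - 30 = -36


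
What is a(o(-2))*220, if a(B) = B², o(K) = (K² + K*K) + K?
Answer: 7920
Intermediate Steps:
o(K) = K + 2*K² (o(K) = (K² + K²) + K = 2*K² + K = K + 2*K²)
a(o(-2))*220 = (-2*(1 + 2*(-2)))²*220 = (-2*(1 - 4))²*220 = (-2*(-3))²*220 = 6²*220 = 36*220 = 7920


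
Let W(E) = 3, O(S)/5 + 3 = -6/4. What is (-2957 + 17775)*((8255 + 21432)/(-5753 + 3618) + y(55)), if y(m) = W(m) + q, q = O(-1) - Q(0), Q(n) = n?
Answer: -150973193/305 ≈ -4.9499e+5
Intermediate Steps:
O(S) = -45/2 (O(S) = -15 + 5*(-6/4) = -15 + 5*(-6*1/4) = -15 + 5*(-3/2) = -15 - 15/2 = -45/2)
q = -45/2 (q = -45/2 - 1*0 = -45/2 + 0 = -45/2 ≈ -22.500)
y(m) = -39/2 (y(m) = 3 - 45/2 = -39/2)
(-2957 + 17775)*((8255 + 21432)/(-5753 + 3618) + y(55)) = (-2957 + 17775)*((8255 + 21432)/(-5753 + 3618) - 39/2) = 14818*(29687/(-2135) - 39/2) = 14818*(29687*(-1/2135) - 39/2) = 14818*(-4241/305 - 39/2) = 14818*(-20377/610) = -150973193/305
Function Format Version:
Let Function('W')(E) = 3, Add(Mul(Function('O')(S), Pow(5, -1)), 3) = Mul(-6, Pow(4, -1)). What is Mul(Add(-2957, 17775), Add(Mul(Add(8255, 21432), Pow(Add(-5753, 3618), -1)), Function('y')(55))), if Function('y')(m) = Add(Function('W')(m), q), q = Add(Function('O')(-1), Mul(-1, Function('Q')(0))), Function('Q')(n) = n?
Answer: Rational(-150973193, 305) ≈ -4.9499e+5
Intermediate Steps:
Function('O')(S) = Rational(-45, 2) (Function('O')(S) = Add(-15, Mul(5, Mul(-6, Pow(4, -1)))) = Add(-15, Mul(5, Mul(-6, Rational(1, 4)))) = Add(-15, Mul(5, Rational(-3, 2))) = Add(-15, Rational(-15, 2)) = Rational(-45, 2))
q = Rational(-45, 2) (q = Add(Rational(-45, 2), Mul(-1, 0)) = Add(Rational(-45, 2), 0) = Rational(-45, 2) ≈ -22.500)
Function('y')(m) = Rational(-39, 2) (Function('y')(m) = Add(3, Rational(-45, 2)) = Rational(-39, 2))
Mul(Add(-2957, 17775), Add(Mul(Add(8255, 21432), Pow(Add(-5753, 3618), -1)), Function('y')(55))) = Mul(Add(-2957, 17775), Add(Mul(Add(8255, 21432), Pow(Add(-5753, 3618), -1)), Rational(-39, 2))) = Mul(14818, Add(Mul(29687, Pow(-2135, -1)), Rational(-39, 2))) = Mul(14818, Add(Mul(29687, Rational(-1, 2135)), Rational(-39, 2))) = Mul(14818, Add(Rational(-4241, 305), Rational(-39, 2))) = Mul(14818, Rational(-20377, 610)) = Rational(-150973193, 305)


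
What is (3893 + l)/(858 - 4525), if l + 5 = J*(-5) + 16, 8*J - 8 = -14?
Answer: -15631/14668 ≈ -1.0657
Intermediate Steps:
J = -¾ (J = 1 + (⅛)*(-14) = 1 - 7/4 = -¾ ≈ -0.75000)
l = 59/4 (l = -5 + (-¾*(-5) + 16) = -5 + (15/4 + 16) = -5 + 79/4 = 59/4 ≈ 14.750)
(3893 + l)/(858 - 4525) = (3893 + 59/4)/(858 - 4525) = (15631/4)/(-3667) = (15631/4)*(-1/3667) = -15631/14668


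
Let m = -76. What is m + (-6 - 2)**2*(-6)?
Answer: -460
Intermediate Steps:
m + (-6 - 2)**2*(-6) = -76 + (-6 - 2)**2*(-6) = -76 + (-8)**2*(-6) = -76 + 64*(-6) = -76 - 384 = -460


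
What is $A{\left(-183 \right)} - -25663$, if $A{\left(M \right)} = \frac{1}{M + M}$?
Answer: $\frac{9392657}{366} \approx 25663.0$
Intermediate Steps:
$A{\left(M \right)} = \frac{1}{2 M}$
$A{\left(-183 \right)} - -25663 = \frac{1}{2 \left(-183\right)} - -25663 = \frac{1}{2} \left(- \frac{1}{183}\right) + 25663 = - \frac{1}{366} + 25663 = \frac{9392657}{366}$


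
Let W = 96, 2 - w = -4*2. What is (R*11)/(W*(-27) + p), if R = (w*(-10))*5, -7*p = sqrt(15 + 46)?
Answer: 27941760/13168187 - 1540*sqrt(61)/13168187 ≈ 2.1210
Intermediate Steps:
w = 10 (w = 2 - (-4)*2 = 2 - 1*(-8) = 2 + 8 = 10)
p = -sqrt(61)/7 (p = -sqrt(15 + 46)/7 = -sqrt(61)/7 ≈ -1.1157)
R = -500 (R = (10*(-10))*5 = -100*5 = -500)
(R*11)/(W*(-27) + p) = (-500*11)/(96*(-27) - sqrt(61)/7) = -5500/(-2592 - sqrt(61)/7)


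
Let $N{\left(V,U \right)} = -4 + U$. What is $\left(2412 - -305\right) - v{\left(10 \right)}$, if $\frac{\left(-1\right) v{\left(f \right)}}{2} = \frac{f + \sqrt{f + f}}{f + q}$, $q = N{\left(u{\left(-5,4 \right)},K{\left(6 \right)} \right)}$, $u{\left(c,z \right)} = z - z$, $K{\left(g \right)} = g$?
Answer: $\frac{8156}{3} + \frac{\sqrt{5}}{3} \approx 2719.4$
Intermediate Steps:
$u{\left(c,z \right)} = 0$
$q = 2$ ($q = -4 + 6 = 2$)
$v{\left(f \right)} = - \frac{2 \left(f + \sqrt{2} \sqrt{f}\right)}{2 + f}$ ($v{\left(f \right)} = - 2 \frac{f + \sqrt{f + f}}{f + 2} = - 2 \frac{f + \sqrt{2 f}}{2 + f} = - 2 \frac{f + \sqrt{2} \sqrt{f}}{2 + f} = - \frac{2 \left(f + \sqrt{2} \sqrt{f}\right)}{2 + f}$)
$\left(2412 - -305\right) - v{\left(10 \right)} = \left(2412 - -305\right) - \frac{2 \left(\left(-1\right) 10 - \sqrt{2} \sqrt{10}\right)}{2 + 10} = \left(2412 + 305\right) - \frac{2 \left(-10 - 2 \sqrt{5}\right)}{12} = 2717 - 2 \cdot \frac{1}{12} \left(-10 - 2 \sqrt{5}\right) = 2717 - \left(- \frac{5}{3} - \frac{\sqrt{5}}{3}\right) = 2717 + \left(\frac{5}{3} + \frac{\sqrt{5}}{3}\right) = \frac{8156}{3} + \frac{\sqrt{5}}{3}$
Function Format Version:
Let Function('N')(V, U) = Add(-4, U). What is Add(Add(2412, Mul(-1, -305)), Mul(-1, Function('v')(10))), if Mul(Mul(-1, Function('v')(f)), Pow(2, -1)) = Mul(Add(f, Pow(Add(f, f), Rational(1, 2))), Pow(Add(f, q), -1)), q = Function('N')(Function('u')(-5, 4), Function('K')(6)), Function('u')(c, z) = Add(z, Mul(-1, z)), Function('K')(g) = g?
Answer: Add(Rational(8156, 3), Mul(Rational(1, 3), Pow(5, Rational(1, 2)))) ≈ 2719.4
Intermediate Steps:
Function('u')(c, z) = 0
q = 2 (q = Add(-4, 6) = 2)
Function('v')(f) = Mul(-2, Pow(Add(2, f), -1), Add(f, Mul(Pow(2, Rational(1, 2)), Pow(f, Rational(1, 2))))) (Function('v')(f) = Mul(-2, Mul(Add(f, Pow(Add(f, f), Rational(1, 2))), Pow(Add(f, 2), -1))) = Mul(-2, Mul(Add(f, Pow(Mul(2, f), Rational(1, 2))), Pow(Add(2, f), -1))) = Mul(-2, Mul(Add(f, Mul(Pow(2, Rational(1, 2)), Pow(f, Rational(1, 2)))), Pow(Add(2, f), -1))) = Mul(-2, Mul(Pow(Add(2, f), -1), Add(f, Mul(Pow(2, Rational(1, 2)), Pow(f, Rational(1, 2)))))) = Mul(-2, Pow(Add(2, f), -1), Add(f, Mul(Pow(2, Rational(1, 2)), Pow(f, Rational(1, 2))))))
Add(Add(2412, Mul(-1, -305)), Mul(-1, Function('v')(10))) = Add(Add(2412, Mul(-1, -305)), Mul(-1, Mul(2, Pow(Add(2, 10), -1), Add(Mul(-1, 10), Mul(-1, Pow(2, Rational(1, 2)), Pow(10, Rational(1, 2))))))) = Add(Add(2412, 305), Mul(-1, Mul(2, Pow(12, -1), Add(-10, Mul(-2, Pow(5, Rational(1, 2))))))) = Add(2717, Mul(-1, Mul(2, Rational(1, 12), Add(-10, Mul(-2, Pow(5, Rational(1, 2))))))) = Add(2717, Mul(-1, Add(Rational(-5, 3), Mul(Rational(-1, 3), Pow(5, Rational(1, 2)))))) = Add(2717, Add(Rational(5, 3), Mul(Rational(1, 3), Pow(5, Rational(1, 2))))) = Add(Rational(8156, 3), Mul(Rational(1, 3), Pow(5, Rational(1, 2))))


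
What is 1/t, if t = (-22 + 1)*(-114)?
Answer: 1/2394 ≈ 0.00041771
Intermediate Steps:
t = 2394 (t = -21*(-114) = 2394)
1/t = 1/2394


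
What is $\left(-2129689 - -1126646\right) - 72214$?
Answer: $-1075257$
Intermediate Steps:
$\left(-2129689 - -1126646\right) - 72214 = \left(-2129689 + 1126646\right) - 72214 = -1003043 - 72214 = -1075257$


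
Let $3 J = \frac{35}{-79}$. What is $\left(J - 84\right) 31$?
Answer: $- \frac{618233}{237} \approx -2608.6$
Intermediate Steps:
$J = - \frac{35}{237}$ ($J = \frac{35 \frac{1}{-79}}{3} = \frac{35 \left(- \frac{1}{79}\right)}{3} = \frac{1}{3} \left(- \frac{35}{79}\right) = - \frac{35}{237} \approx -0.14768$)
$\left(J - 84\right) 31 = \left(- \frac{35}{237} - 84\right) 31 = \left(- \frac{19943}{237}\right) 31 = - \frac{618233}{237}$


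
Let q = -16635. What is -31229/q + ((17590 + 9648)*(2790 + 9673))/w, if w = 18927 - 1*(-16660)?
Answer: 5648148118613/591989745 ≈ 9541.0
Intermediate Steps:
w = 35587 (w = 18927 + 16660 = 35587)
-31229/q + ((17590 + 9648)*(2790 + 9673))/w = -31229/(-16635) + ((17590 + 9648)*(2790 + 9673))/35587 = -31229*(-1/16635) + (27238*12463)*(1/35587) = 31229/16635 + 339467194*(1/35587) = 31229/16635 + 339467194/35587 = 5648148118613/591989745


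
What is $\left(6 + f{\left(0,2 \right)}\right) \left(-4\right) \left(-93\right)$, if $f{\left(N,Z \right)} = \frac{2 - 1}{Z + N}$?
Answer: $2418$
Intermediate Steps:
$f{\left(N,Z \right)} = \frac{1}{N + Z}$ ($f{\left(N,Z \right)} = 1 \frac{1}{N + Z} = \frac{1}{N + Z}$)
$\left(6 + f{\left(0,2 \right)}\right) \left(-4\right) \left(-93\right) = \left(6 + \frac{1}{0 + 2}\right) \left(-4\right) \left(-93\right) = \left(6 + \frac{1}{2}\right) \left(-4\right) \left(-93\right) = \frac{13}{2} \left(-4\right) \left(-93\right) = \left(-26\right) \left(-93\right) = 2418$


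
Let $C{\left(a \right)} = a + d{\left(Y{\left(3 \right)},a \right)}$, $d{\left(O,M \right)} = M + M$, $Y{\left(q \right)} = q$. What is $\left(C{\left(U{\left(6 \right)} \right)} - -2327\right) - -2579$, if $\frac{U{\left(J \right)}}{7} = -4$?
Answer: $4822$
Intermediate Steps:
$U{\left(J \right)} = -28$ ($U{\left(J \right)} = 7 \left(-4\right) = -28$)
$d{\left(O,M \right)} = 2 M$
$C{\left(a \right)} = 3 a$ ($C{\left(a \right)} = a + 2 a = 3 a$)
$\left(C{\left(U{\left(6 \right)} \right)} - -2327\right) - -2579 = \left(3 \left(-28\right) - -2327\right) - -2579 = \left(-84 + 2327\right) + 2579 = 2243 + 2579 = 4822$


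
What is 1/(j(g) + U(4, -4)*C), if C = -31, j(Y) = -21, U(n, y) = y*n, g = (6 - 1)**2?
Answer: 1/475 ≈ 0.0021053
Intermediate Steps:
g = 25 (g = 5**2 = 25)
U(n, y) = n*y
1/(j(g) + U(4, -4)*C) = 1/(-21 + (4*(-4))*(-31)) = 1/(-21 - 16*(-31)) = 1/(-21 + 496) = 1/475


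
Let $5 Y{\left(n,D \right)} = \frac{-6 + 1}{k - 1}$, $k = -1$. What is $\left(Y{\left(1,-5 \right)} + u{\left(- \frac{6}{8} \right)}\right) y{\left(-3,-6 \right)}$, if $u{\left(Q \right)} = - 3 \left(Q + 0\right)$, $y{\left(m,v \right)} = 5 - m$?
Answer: $22$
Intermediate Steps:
$Y{\left(n,D \right)} = \frac{1}{2}$ ($Y{\left(n,D \right)} = \frac{\left(-6 + 1\right) \frac{1}{-1 - 1}}{5} = \frac{\left(-5\right) \frac{1}{-2}}{5} = \frac{\left(-5\right) \left(- \frac{1}{2}\right)}{5} = \frac{1}{5} \cdot \frac{5}{2} = \frac{1}{2}$)
$u{\left(Q \right)} = - 3 Q$
$\left(Y{\left(1,-5 \right)} + u{\left(- \frac{6}{8} \right)}\right) y{\left(-3,-6 \right)} = \left(\frac{1}{2} - 3 \left(- \frac{6}{8}\right)\right) \left(5 - -3\right) = \left(\frac{1}{2} - 3 \left(\left(-6\right) \frac{1}{8}\right)\right) \left(5 + 3\right) = \left(\frac{1}{2} - - \frac{9}{4}\right) 8 = \left(\frac{1}{2} + \frac{9}{4}\right) 8 = \frac{11}{4} \cdot 8 = 22$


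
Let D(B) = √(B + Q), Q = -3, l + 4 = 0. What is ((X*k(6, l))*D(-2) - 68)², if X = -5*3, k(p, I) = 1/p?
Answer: 18371/4 + 340*I*√5 ≈ 4592.8 + 760.26*I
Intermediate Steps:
l = -4 (l = -4 + 0 = -4)
D(B) = √(-3 + B) (D(B) = √(B - 3) = √(-3 + B))
X = -15
((X*k(6, l))*D(-2) - 68)² = ((-15/6)*√(-3 - 2) - 68)² = ((-15*⅙)*√(-5) - 68)² = (-5*I*√5/2 - 68)² = (-68 - 5*I*√5/2)²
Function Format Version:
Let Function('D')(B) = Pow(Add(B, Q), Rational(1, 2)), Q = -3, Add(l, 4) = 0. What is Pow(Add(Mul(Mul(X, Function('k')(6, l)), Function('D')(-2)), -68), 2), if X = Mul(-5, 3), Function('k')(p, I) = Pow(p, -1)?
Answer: Add(Rational(18371, 4), Mul(340, I, Pow(5, Rational(1, 2)))) ≈ Add(4592.8, Mul(760.26, I))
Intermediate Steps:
l = -4 (l = Add(-4, 0) = -4)
Function('D')(B) = Pow(Add(-3, B), Rational(1, 2)) (Function('D')(B) = Pow(Add(B, -3), Rational(1, 2)) = Pow(Add(-3, B), Rational(1, 2)))
X = -15
Pow(Add(Mul(Mul(X, Function('k')(6, l)), Function('D')(-2)), -68), 2) = Pow(Add(Mul(Mul(-15, Pow(6, -1)), Pow(Add(-3, -2), Rational(1, 2))), -68), 2) = Pow(Add(Mul(Mul(-15, Rational(1, 6)), Pow(-5, Rational(1, 2))), -68), 2) = Pow(Add(Mul(Rational(-5, 2), Mul(I, Pow(5, Rational(1, 2)))), -68), 2) = Pow(Add(Mul(Rational(-5, 2), I, Pow(5, Rational(1, 2))), -68), 2) = Pow(Add(-68, Mul(Rational(-5, 2), I, Pow(5, Rational(1, 2)))), 2)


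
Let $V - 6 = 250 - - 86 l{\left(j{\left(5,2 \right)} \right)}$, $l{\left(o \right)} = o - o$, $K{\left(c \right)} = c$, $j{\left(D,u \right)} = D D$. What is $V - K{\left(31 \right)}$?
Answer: $225$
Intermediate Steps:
$j{\left(D,u \right)} = D^{2}$
$l{\left(o \right)} = 0$
$V = 256$ ($V = 6 + \left(250 - \left(-86\right) 0\right) = 6 + \left(250 - 0\right) = 6 + \left(250 + 0\right) = 6 + 250 = 256$)
$V - K{\left(31 \right)} = 256 - 31 = 225$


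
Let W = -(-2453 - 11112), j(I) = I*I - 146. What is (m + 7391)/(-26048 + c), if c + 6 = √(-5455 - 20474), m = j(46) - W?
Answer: 109531016/678836845 + 12612*I*√2881/678836845 ≈ 0.16135 + 0.00099722*I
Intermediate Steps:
j(I) = -146 + I² (j(I) = I² - 146 = -146 + I²)
W = 13565 (W = -1*(-13565) = 13565)
m = -11595 (m = (-146 + 46²) - 1*13565 = (-146 + 2116) - 13565 = 1970 - 13565 = -11595)
c = -6 + 3*I*√2881 (c = -6 + √(-5455 - 20474) = -6 + √(-25929) = -6 + 3*I*√2881 ≈ -6.0 + 161.02*I)
(m + 7391)/(-26048 + c) = (-11595 + 7391)/(-26048 + (-6 + 3*I*√2881)) = -4204/(-26054 + 3*I*√2881)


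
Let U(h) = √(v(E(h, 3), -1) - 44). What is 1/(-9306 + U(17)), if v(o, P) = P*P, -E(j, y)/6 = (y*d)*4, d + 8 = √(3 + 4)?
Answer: -9306/86601679 - I*√43/86601679 ≈ -0.00010746 - 7.572e-8*I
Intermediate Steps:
d = -8 + √7 (d = -8 + √(3 + 4) = -8 + √7 ≈ -5.3542)
E(j, y) = -24*y*(-8 + √7) (E(j, y) = -6*y*(-8 + √7)*4 = -24*y*(-8 + √7))
v(o, P) = P²
U(h) = I*√43 (U(h) = √((-1)² - 44) = √(1 - 44) = √(-43) = I*√43)
1/(-9306 + U(17)) = 1/(-9306 + I*√43)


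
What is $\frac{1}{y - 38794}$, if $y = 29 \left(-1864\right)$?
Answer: $- \frac{1}{92850} \approx -1.077 \cdot 10^{-5}$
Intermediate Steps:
$y = -54056$
$\frac{1}{y - 38794} = \frac{1}{-54056 - 38794} = \frac{1}{-92850} = - \frac{1}{92850}$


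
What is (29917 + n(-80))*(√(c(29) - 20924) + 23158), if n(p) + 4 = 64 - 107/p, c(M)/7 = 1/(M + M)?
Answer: 27769533593/40 + 2398267*I*√70387930/4640 ≈ 6.9424e+8 + 4.3364e+6*I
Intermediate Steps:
c(M) = 7/(2*M) (c(M) = 7/(M + M) = 7/((2*M)) = 7*(1/(2*M)) = 7/(2*M))
n(p) = 60 - 107/p (n(p) = -4 + (64 - 107/p) = 60 - 107/p)
(29917 + n(-80))*(√(c(29) - 20924) + 23158) = (29917 + (60 - 107/(-80)))*(√((7/2)/29 - 20924) + 23158) = (29917 + (60 - 107*(-1/80)))*(√((7/2)*(1/29) - 20924) + 23158) = (29917 + (60 + 107/80))*(√(7/58 - 20924) + 23158) = (29917 + 4907/80)*(√(-1213585/58) + 23158) = 2398267*(I*√70387930/58 + 23158)/80 = 2398267*(23158 + I*√70387930/58)/80 = 27769533593/40 + 2398267*I*√70387930/4640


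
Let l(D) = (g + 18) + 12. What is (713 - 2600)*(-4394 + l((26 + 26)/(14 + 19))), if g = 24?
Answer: 8189580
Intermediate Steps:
l(D) = 54 (l(D) = (24 + 18) + 12 = 42 + 12 = 54)
(713 - 2600)*(-4394 + l((26 + 26)/(14 + 19))) = (713 - 2600)*(-4394 + 54) = -1887*(-4340) = 8189580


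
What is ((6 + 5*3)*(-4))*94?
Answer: -7896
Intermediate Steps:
((6 + 5*3)*(-4))*94 = ((6 + 15)*(-4))*94 = (21*(-4))*94 = -84*94 = -7896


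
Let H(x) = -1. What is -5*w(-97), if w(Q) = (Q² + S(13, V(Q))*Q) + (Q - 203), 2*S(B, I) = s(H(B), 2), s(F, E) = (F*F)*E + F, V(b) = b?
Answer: -90605/2 ≈ -45303.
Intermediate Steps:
s(F, E) = F + E*F² (s(F, E) = F²*E + F = E*F² + F = F + E*F²)
S(B, I) = ½ (S(B, I) = (-(1 + 2*(-1)))/2 = (-(1 - 2))/2 = (-1*(-1))/2 = (½)*1 = ½)
w(Q) = -203 + Q² + 3*Q/2 (w(Q) = (Q² + Q/2) + (Q - 203) = (Q² + Q/2) + (-203 + Q) = -203 + Q² + 3*Q/2)
-5*w(-97) = -5*(-203 + (-97)² + (3/2)*(-97)) = -5*(-203 + 9409 - 291/2) = -5*18121/2 = -90605/2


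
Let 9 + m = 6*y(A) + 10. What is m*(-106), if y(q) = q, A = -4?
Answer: 2438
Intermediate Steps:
m = -23 (m = -9 + (6*(-4) + 10) = -9 + (-24 + 10) = -9 - 14 = -23)
m*(-106) = -23*(-106) = 2438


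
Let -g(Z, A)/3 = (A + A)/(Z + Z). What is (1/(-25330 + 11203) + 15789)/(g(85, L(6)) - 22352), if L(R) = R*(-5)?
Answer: -111525601/157875873 ≈ -0.70641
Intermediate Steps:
L(R) = -5*R
g(Z, A) = -3*A/Z (g(Z, A) = -3*(A + A)/(Z + Z) = -3*2*A/(2*Z) = -3*2*A*1/(2*Z) = -3*A/Z)
(1/(-25330 + 11203) + 15789)/(g(85, L(6)) - 22352) = (1/(-25330 + 11203) + 15789)/(-3*(-5*6)/85 - 22352) = (1/(-14127) + 15789)/(-3*(-30)*1/85 - 22352) = (-1/14127 + 15789)/(18/17 - 22352) = 223051202/(14127*(-379966/17)) = (223051202/14127)*(-17/379966) = -111525601/157875873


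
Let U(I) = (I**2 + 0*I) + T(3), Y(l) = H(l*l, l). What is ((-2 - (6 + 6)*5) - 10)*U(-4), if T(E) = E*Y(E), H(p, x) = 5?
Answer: -2232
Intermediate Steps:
Y(l) = 5
T(E) = 5*E (T(E) = E*5 = 5*E)
U(I) = 15 + I**2 (U(I) = (I**2 + 0*I) + 5*3 = (I**2 + 0) + 15 = I**2 + 15 = 15 + I**2)
((-2 - (6 + 6)*5) - 10)*U(-4) = ((-2 - (6 + 6)*5) - 10)*(15 + (-4)**2) = ((-2 - 12*5) - 10)*(15 + 16) = ((-2 - 1*60) - 10)*31 = ((-2 - 60) - 10)*31 = (-62 - 10)*31 = -72*31 = -2232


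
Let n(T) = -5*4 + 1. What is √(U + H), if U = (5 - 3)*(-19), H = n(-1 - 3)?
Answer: I*√57 ≈ 7.5498*I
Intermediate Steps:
n(T) = -19 (n(T) = -20 + 1 = -19)
H = -19
U = -38 (U = 2*(-19) = -38)
√(U + H) = √(-38 - 19) = √(-57) = I*√57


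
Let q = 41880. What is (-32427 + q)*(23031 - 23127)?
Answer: -907488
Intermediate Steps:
(-32427 + q)*(23031 - 23127) = (-32427 + 41880)*(23031 - 23127) = 9453*(-96) = -907488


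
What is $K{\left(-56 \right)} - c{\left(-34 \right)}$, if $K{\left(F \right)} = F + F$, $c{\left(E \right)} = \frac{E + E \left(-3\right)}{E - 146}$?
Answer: $- \frac{5023}{45} \approx -111.62$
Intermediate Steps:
$c{\left(E \right)} = - \frac{2 E}{-146 + E}$ ($c{\left(E \right)} = \frac{E - 3 E}{-146 + E} = \frac{\left(-2\right) E}{-146 + E} = - \frac{2 E}{-146 + E}$)
$K{\left(F \right)} = 2 F$
$K{\left(-56 \right)} - c{\left(-34 \right)} = 2 \left(-56\right) - \left(-2\right) \left(-34\right) \frac{1}{-146 - 34} = -112 - \left(-2\right) \left(-34\right) \frac{1}{-180} = -112 - \left(-2\right) \left(-34\right) \left(- \frac{1}{180}\right) = -112 - - \frac{17}{45} = -112 + \frac{17}{45} = - \frac{5023}{45}$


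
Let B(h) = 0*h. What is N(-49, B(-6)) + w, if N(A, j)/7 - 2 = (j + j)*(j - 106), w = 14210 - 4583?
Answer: 9641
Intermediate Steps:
w = 9627
B(h) = 0
N(A, j) = 14 + 14*j*(-106 + j) (N(A, j) = 14 + 7*((j + j)*(j - 106)) = 14 + 7*((2*j)*(-106 + j)) = 14 + 7*(2*j*(-106 + j)) = 14 + 14*j*(-106 + j))
N(-49, B(-6)) + w = (14 - 1484*0 + 14*0²) + 9627 = (14 + 0 + 14*0) + 9627 = (14 + 0 + 0) + 9627 = 14 + 9627 = 9641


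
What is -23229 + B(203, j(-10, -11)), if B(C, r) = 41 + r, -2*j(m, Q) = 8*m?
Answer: -23148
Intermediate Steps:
j(m, Q) = -4*m
-23229 + B(203, j(-10, -11)) = -23229 + (41 - 4*(-10)) = -23229 + (41 + 40) = -23229 + 81 = -23148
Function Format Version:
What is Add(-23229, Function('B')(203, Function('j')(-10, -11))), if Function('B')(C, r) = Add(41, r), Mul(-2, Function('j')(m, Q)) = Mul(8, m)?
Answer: -23148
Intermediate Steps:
Function('j')(m, Q) = Mul(-4, m) (Function('j')(m, Q) = Mul(Rational(-1, 2), Mul(8, m)) = Mul(-4, m))
Add(-23229, Function('B')(203, Function('j')(-10, -11))) = Add(-23229, Add(41, Mul(-4, -10))) = Add(-23229, Add(41, 40)) = Add(-23229, 81) = -23148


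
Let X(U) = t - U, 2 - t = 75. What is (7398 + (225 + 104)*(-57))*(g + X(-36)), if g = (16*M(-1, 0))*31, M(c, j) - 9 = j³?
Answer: -50268585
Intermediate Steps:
t = -73 (t = 2 - 1*75 = 2 - 75 = -73)
M(c, j) = 9 + j³
X(U) = -73 - U
g = 4464 (g = (16*(9 + 0³))*31 = (16*(9 + 0))*31 = (16*9)*31 = 144*31 = 4464)
(7398 + (225 + 104)*(-57))*(g + X(-36)) = (7398 + (225 + 104)*(-57))*(4464 + (-73 - 1*(-36))) = (7398 + 329*(-57))*(4464 + (-73 + 36)) = (7398 - 18753)*(4464 - 37) = -11355*4427 = -50268585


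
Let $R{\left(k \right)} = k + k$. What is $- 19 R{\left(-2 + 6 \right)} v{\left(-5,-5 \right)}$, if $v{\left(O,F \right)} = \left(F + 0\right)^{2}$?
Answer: $-3800$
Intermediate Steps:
$v{\left(O,F \right)} = F^{2}$
$R{\left(k \right)} = 2 k$
$- 19 R{\left(-2 + 6 \right)} v{\left(-5,-5 \right)} = - 19 \cdot 2 \left(-2 + 6\right) \left(-5\right)^{2} = - 19 \cdot 2 \cdot 4 \cdot 25 = \left(-19\right) 8 \cdot 25 = \left(-152\right) 25 = -3800$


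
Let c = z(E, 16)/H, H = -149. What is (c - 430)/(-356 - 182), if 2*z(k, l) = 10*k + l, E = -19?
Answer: 63983/80162 ≈ 0.79817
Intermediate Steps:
z(k, l) = l/2 + 5*k (z(k, l) = (10*k + l)/2 = (l + 10*k)/2 = l/2 + 5*k)
c = 87/149 (c = ((1/2)*16 + 5*(-19))/(-149) = (8 - 95)*(-1/149) = -87*(-1/149) = 87/149 ≈ 0.58389)
(c - 430)/(-356 - 182) = (87/149 - 430)/(-356 - 182) = -63983/149/(-538) = -63983/149*(-1/538) = 63983/80162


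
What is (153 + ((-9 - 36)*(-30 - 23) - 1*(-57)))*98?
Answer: 254310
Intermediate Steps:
(153 + ((-9 - 36)*(-30 - 23) - 1*(-57)))*98 = (153 + (-45*(-53) + 57))*98 = (153 + (2385 + 57))*98 = (153 + 2442)*98 = 2595*98 = 254310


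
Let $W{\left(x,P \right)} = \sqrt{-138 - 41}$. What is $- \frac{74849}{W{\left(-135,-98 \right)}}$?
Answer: $\frac{74849 i \sqrt{179}}{179} \approx 5594.5 i$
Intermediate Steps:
$W{\left(x,P \right)} = i \sqrt{179}$ ($W{\left(x,P \right)} = \sqrt{-179} = i \sqrt{179}$)
$- \frac{74849}{W{\left(-135,-98 \right)}} = - \frac{74849}{i \sqrt{179}} = - 74849 \left(- \frac{i \sqrt{179}}{179}\right) = \frac{74849 i \sqrt{179}}{179}$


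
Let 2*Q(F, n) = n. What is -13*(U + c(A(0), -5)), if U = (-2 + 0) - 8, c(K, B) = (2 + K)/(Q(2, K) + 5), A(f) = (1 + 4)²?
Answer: 3848/35 ≈ 109.94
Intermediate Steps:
A(f) = 25 (A(f) = 5² = 25)
Q(F, n) = n/2
c(K, B) = (2 + K)/(5 + K/2) (c(K, B) = (2 + K)/(K/2 + 5) = (2 + K)/(5 + K/2))
U = -10 (U = -2 - 8 = -10)
-13*(U + c(A(0), -5)) = -13*(-10 + 2*(2 + 25)/(10 + 25)) = -13*(-10 + 2*27/35) = -13*(-10 + 2*(1/35)*27) = -13*(-10 + 54/35) = -13*(-296/35) = 3848/35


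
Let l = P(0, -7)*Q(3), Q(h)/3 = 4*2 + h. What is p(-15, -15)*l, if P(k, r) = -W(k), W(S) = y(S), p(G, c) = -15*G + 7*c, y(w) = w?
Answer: 0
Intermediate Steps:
W(S) = S
Q(h) = 24 + 3*h (Q(h) = 3*(4*2 + h) = 3*(8 + h) = 24 + 3*h)
P(k, r) = -k
l = 0 (l = (-1*0)*(24 + 3*3) = 0*(24 + 9) = 0*33 = 0)
p(-15, -15)*l = (-15*(-15) + 7*(-15))*0 = (225 - 105)*0 = 120*0 = 0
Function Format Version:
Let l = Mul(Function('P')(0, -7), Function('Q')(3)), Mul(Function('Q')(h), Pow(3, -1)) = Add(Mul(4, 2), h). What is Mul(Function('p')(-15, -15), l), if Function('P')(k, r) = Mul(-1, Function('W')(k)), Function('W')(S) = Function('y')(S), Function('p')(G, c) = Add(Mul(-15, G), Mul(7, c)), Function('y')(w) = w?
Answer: 0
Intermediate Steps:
Function('W')(S) = S
Function('Q')(h) = Add(24, Mul(3, h)) (Function('Q')(h) = Mul(3, Add(Mul(4, 2), h)) = Mul(3, Add(8, h)) = Add(24, Mul(3, h)))
Function('P')(k, r) = Mul(-1, k)
l = 0 (l = Mul(Mul(-1, 0), Add(24, Mul(3, 3))) = Mul(0, Add(24, 9)) = Mul(0, 33) = 0)
Mul(Function('p')(-15, -15), l) = Mul(Add(Mul(-15, -15), Mul(7, -15)), 0) = Mul(Add(225, -105), 0) = Mul(120, 0) = 0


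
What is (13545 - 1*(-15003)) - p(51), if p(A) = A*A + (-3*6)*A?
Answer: 26865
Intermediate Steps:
p(A) = A² - 18*A
(13545 - 1*(-15003)) - p(51) = (13545 - 1*(-15003)) - 51*(-18 + 51) = (13545 + 15003) - 51*33 = 28548 - 1*1683 = 28548 - 1683 = 26865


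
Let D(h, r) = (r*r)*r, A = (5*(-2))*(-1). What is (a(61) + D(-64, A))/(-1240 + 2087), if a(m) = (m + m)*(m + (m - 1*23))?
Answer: 13078/847 ≈ 15.440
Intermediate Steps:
A = 10 (A = -10*(-1) = 10)
D(h, r) = r**3 (D(h, r) = r**2*r = r**3)
a(m) = 2*m*(-23 + 2*m) (a(m) = (2*m)*(m + (m - 23)) = (2*m)*(m + (-23 + m)) = (2*m)*(-23 + 2*m) = 2*m*(-23 + 2*m))
(a(61) + D(-64, A))/(-1240 + 2087) = (2*61*(-23 + 2*61) + 10**3)/(-1240 + 2087) = (2*61*(-23 + 122) + 1000)/847 = (2*61*99 + 1000)*(1/847) = (12078 + 1000)*(1/847) = 13078*(1/847) = 13078/847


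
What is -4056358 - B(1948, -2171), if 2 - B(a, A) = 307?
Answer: -4056053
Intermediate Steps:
B(a, A) = -305 (B(a, A) = 2 - 1*307 = 2 - 307 = -305)
-4056358 - B(1948, -2171) = -4056358 - 1*(-305) = -4056358 + 305 = -4056053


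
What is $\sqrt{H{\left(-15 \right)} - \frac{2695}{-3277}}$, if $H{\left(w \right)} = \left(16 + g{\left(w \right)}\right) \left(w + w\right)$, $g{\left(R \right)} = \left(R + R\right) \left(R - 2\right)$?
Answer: $\frac{i \sqrt{169448312105}}{3277} \approx 125.62 i$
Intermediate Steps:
$g{\left(R \right)} = 2 R \left(-2 + R\right)$
$H{\left(w \right)} = 2 w \left(16 + 2 w \left(-2 + w\right)\right)$ ($H{\left(w \right)} = \left(16 + 2 w \left(-2 + w\right)\right) \left(w + w\right) = \left(16 + 2 w \left(-2 + w\right)\right) 2 w = 2 w \left(16 + 2 w \left(-2 + w\right)\right)$)
$\sqrt{H{\left(-15 \right)} - \frac{2695}{-3277}} = \sqrt{4 \left(-15\right) \left(8 - 15 \left(-2 - 15\right)\right) - \frac{2695}{-3277}} = \sqrt{4 \left(-15\right) \left(8 - -255\right) - - \frac{2695}{3277}} = \sqrt{4 \left(-15\right) \left(8 + 255\right) + \frac{2695}{3277}} = \sqrt{4 \left(-15\right) 263 + \frac{2695}{3277}} = \sqrt{-15780 + \frac{2695}{3277}} = \sqrt{- \frac{51708365}{3277}} = \frac{i \sqrt{169448312105}}{3277}$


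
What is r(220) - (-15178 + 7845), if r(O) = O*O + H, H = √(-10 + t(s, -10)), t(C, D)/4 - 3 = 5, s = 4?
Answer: 55733 + √22 ≈ 55738.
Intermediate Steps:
t(C, D) = 32 (t(C, D) = 12 + 4*5 = 12 + 20 = 32)
H = √22 (H = √(-10 + 32) = √22 ≈ 4.6904)
r(O) = √22 + O² (r(O) = O*O + √22 = O² + √22 = √22 + O²)
r(220) - (-15178 + 7845) = (√22 + 220²) - (-15178 + 7845) = (√22 + 48400) - 1*(-7333) = (48400 + √22) + 7333 = 55733 + √22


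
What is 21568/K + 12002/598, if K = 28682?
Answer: 89284757/4287959 ≈ 20.822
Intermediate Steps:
21568/K + 12002/598 = 21568/28682 + 12002/598 = 21568*(1/28682) + 12002*(1/598) = 10784/14341 + 6001/299 = 89284757/4287959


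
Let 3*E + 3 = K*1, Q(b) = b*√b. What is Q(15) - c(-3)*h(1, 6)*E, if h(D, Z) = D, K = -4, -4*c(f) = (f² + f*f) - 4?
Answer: -49/6 + 15*√15 ≈ 49.928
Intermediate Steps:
c(f) = 1 - f²/2 (c(f) = -((f² + f*f) - 4)/4 = -((f² + f²) - 4)/4 = -(2*f² - 4)/4 = -(-4 + 2*f²)/4 = 1 - f²/2)
Q(b) = b^(3/2)
E = -7/3 (E = -1 + (-4*1)/3 = -1 + (⅓)*(-4) = -1 - 4/3 = -7/3 ≈ -2.3333)
Q(15) - c(-3)*h(1, 6)*E = 15^(3/2) - (1 - ½*(-3)²)*1*(-7)/3 = 15*√15 - (1 - ½*9)*1*(-7)/3 = 15*√15 - (1 - 9/2)*1*(-7)/3 = 15*√15 - (-7/2*1)*(-7)/3 = 15*√15 - (-7)*(-7)/(2*3) = 15*√15 - 1*49/6 = 15*√15 - 49/6 = -49/6 + 15*√15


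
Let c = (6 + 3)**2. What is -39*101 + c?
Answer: -3858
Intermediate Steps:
c = 81 (c = 9**2 = 81)
-39*101 + c = -39*101 + 81 = -3939 + 81 = -3858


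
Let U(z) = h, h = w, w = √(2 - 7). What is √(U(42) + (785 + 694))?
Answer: √(1479 + I*√5) ≈ 38.458 + 0.0291*I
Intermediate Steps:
w = I*√5 (w = √(-5) = I*√5 ≈ 2.2361*I)
h = I*√5 ≈ 2.2361*I
U(z) = I*√5
√(U(42) + (785 + 694)) = √(I*√5 + (785 + 694)) = √(I*√5 + 1479) = √(1479 + I*√5)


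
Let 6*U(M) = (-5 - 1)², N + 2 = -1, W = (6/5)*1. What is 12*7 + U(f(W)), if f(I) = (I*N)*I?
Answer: 90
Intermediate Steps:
W = 6/5 (W = (6*(⅕))*1 = (6/5)*1 = 6/5 ≈ 1.2000)
N = -3 (N = -2 - 1 = -3)
f(I) = -3*I² (f(I) = (I*(-3))*I = (-3*I)*I = -3*I²)
U(M) = 6 (U(M) = (-5 - 1)²/6 = (⅙)*(-6)² = (⅙)*36 = 6)
12*7 + U(f(W)) = 12*7 + 6 = 84 + 6 = 90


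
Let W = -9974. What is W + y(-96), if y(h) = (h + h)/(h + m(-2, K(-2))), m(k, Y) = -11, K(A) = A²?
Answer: -1067026/107 ≈ -9972.2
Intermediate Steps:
y(h) = 2*h/(-11 + h) (y(h) = (h + h)/(h - 11) = (2*h)/(-11 + h) = 2*h/(-11 + h))
W + y(-96) = -9974 + 2*(-96)/(-11 - 96) = -9974 + 2*(-96)/(-107) = -9974 + 2*(-96)*(-1/107) = -9974 + 192/107 = -1067026/107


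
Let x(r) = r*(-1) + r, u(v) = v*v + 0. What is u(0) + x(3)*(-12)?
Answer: 0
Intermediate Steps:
u(v) = v² (u(v) = v² + 0 = v²)
x(r) = 0 (x(r) = -r + r = 0)
u(0) + x(3)*(-12) = 0² + 0*(-12) = 0 + 0 = 0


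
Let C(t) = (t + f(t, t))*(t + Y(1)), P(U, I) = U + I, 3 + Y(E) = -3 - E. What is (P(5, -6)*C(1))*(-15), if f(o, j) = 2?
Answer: -270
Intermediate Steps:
Y(E) = -6 - E (Y(E) = -3 + (-3 - E) = -6 - E)
P(U, I) = I + U
C(t) = (-7 + t)*(2 + t) (C(t) = (t + 2)*(t + (-6 - 1*1)) = (2 + t)*(t + (-6 - 1)) = (2 + t)*(t - 7) = (2 + t)*(-7 + t) = (-7 + t)*(2 + t))
(P(5, -6)*C(1))*(-15) = ((-6 + 5)*(-14 + 1**2 - 5*1))*(-15) = -(-14 + 1 - 5)*(-15) = -1*(-18)*(-15) = 18*(-15) = -270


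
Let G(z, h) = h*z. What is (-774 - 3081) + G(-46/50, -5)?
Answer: -19252/5 ≈ -3850.4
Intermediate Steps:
(-774 - 3081) + G(-46/50, -5) = (-774 - 3081) - (-230)/50 = -3855 - (-230)/50 = -3855 - 5*(-23/25) = -3855 + 23/5 = -19252/5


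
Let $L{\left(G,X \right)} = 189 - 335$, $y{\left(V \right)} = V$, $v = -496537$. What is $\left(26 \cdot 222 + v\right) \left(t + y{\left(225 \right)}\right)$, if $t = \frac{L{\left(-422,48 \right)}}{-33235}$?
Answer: $- \frac{733990195213}{6647} \approx -1.1042 \cdot 10^{8}$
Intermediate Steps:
$L{\left(G,X \right)} = -146$ ($L{\left(G,X \right)} = 189 - 335 = -146$)
$t = \frac{146}{33235}$ ($t = - \frac{146}{-33235} = \left(-146\right) \left(- \frac{1}{33235}\right) = \frac{146}{33235} \approx 0.004393$)
$\left(26 \cdot 222 + v\right) \left(t + y{\left(225 \right)}\right) = \left(26 \cdot 222 - 496537\right) \left(\frac{146}{33235} + 225\right) = \left(5772 - 496537\right) \frac{7478021}{33235} = \left(-490765\right) \frac{7478021}{33235} = - \frac{733990195213}{6647}$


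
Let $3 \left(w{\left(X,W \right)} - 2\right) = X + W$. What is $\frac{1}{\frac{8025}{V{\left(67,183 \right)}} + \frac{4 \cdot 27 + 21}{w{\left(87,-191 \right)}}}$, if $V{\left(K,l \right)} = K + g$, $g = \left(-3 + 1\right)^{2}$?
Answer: $\frac{6958}{758973} \approx 0.0091677$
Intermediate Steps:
$g = 4$ ($g = \left(-2\right)^{2} = 4$)
$w{\left(X,W \right)} = 2 + \frac{W}{3} + \frac{X}{3}$ ($w{\left(X,W \right)} = 2 + \frac{X + W}{3} = 2 + \frac{W + X}{3} = 2 + \left(\frac{W}{3} + \frac{X}{3}\right) = 2 + \frac{W}{3} + \frac{X}{3}$)
$V{\left(K,l \right)} = 4 + K$ ($V{\left(K,l \right)} = K + 4 = 4 + K$)
$\frac{1}{\frac{8025}{V{\left(67,183 \right)}} + \frac{4 \cdot 27 + 21}{w{\left(87,-191 \right)}}} = \frac{1}{\frac{8025}{4 + 67} + \frac{4 \cdot 27 + 21}{2 + \frac{1}{3} \left(-191\right) + \frac{1}{3} \cdot 87}} = \frac{1}{\frac{8025}{71} + \frac{108 + 21}{2 - \frac{191}{3} + 29}} = \frac{1}{8025 \cdot \frac{1}{71} + \frac{129}{- \frac{98}{3}}} = \frac{1}{\frac{8025}{71} + 129 \left(- \frac{3}{98}\right)} = \frac{1}{\frac{8025}{71} - \frac{387}{98}} = \frac{1}{\frac{758973}{6958}} = \frac{6958}{758973}$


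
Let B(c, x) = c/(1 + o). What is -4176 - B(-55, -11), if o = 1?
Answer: -8297/2 ≈ -4148.5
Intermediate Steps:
B(c, x) = c/2 (B(c, x) = c/(1 + 1) = c/2)
-4176 - B(-55, -11) = -4176 - (-55)/2 = -4176 - 1*(-55/2) = -4176 + 55/2 = -8297/2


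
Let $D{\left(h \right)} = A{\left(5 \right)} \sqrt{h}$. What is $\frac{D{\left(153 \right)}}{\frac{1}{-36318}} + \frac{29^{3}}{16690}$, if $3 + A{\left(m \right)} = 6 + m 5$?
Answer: $\frac{24389}{16690} - 3050712 \sqrt{17} \approx -1.2578 \cdot 10^{7}$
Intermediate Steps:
$A{\left(m \right)} = 3 + 5 m$ ($A{\left(m \right)} = -3 + \left(6 + m 5\right) = -3 + \left(6 + 5 m\right) = 3 + 5 m$)
$D{\left(h \right)} = 28 \sqrt{h}$ ($D{\left(h \right)} = \left(3 + 5 \cdot 5\right) \sqrt{h} = \left(3 + 25\right) \sqrt{h} = 28 \sqrt{h}$)
$\frac{D{\left(153 \right)}}{\frac{1}{-36318}} + \frac{29^{3}}{16690} = \frac{28 \sqrt{153}}{\frac{1}{-36318}} + \frac{29^{3}}{16690} = \frac{28 \cdot 3 \sqrt{17}}{- \frac{1}{36318}} + 24389 \cdot \frac{1}{16690} = 84 \sqrt{17} \left(-36318\right) + \frac{24389}{16690} = - 3050712 \sqrt{17} + \frac{24389}{16690} = \frac{24389}{16690} - 3050712 \sqrt{17}$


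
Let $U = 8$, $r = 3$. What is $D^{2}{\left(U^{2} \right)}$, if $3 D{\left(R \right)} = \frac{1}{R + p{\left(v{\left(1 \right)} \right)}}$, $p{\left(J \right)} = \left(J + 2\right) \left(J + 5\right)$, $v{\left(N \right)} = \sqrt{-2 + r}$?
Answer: $\frac{1}{60516} \approx 1.6525 \cdot 10^{-5}$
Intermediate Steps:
$v{\left(N \right)} = 1$ ($v{\left(N \right)} = \sqrt{-2 + 3} = \sqrt{1} = 1$)
$p{\left(J \right)} = \left(2 + J\right) \left(5 + J\right)$
$D{\left(R \right)} = \frac{1}{3 \left(18 + R\right)}$ ($D{\left(R \right)} = \frac{1}{3 \left(R + \left(10 + 1^{2} + 7 \cdot 1\right)\right)} = \frac{1}{3 \left(R + \left(10 + 1 + 7\right)\right)} = \frac{1}{3 \left(R + 18\right)} = \frac{1}{3 \left(18 + R\right)}$)
$D^{2}{\left(U^{2} \right)} = \left(\frac{1}{3 \left(18 + 8^{2}\right)}\right)^{2} = \left(\frac{1}{3 \left(18 + 64\right)}\right)^{2} = \left(\frac{1}{3 \cdot 82}\right)^{2} = \left(\frac{1}{3} \cdot \frac{1}{82}\right)^{2} = \left(\frac{1}{246}\right)^{2} = \frac{1}{60516}$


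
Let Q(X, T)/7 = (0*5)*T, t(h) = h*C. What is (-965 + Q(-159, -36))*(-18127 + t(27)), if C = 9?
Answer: 17258060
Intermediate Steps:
t(h) = 9*h (t(h) = h*9 = 9*h)
Q(X, T) = 0 (Q(X, T) = 7*((0*5)*T) = 7*(0*T) = 7*0 = 0)
(-965 + Q(-159, -36))*(-18127 + t(27)) = (-965 + 0)*(-18127 + 9*27) = -965*(-18127 + 243) = -965*(-17884) = 17258060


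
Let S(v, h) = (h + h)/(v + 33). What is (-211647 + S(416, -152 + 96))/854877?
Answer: -95029615/383839773 ≈ -0.24758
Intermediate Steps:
S(v, h) = 2*h/(33 + v) (S(v, h) = (2*h)/(33 + v) = 2*h/(33 + v))
(-211647 + S(416, -152 + 96))/854877 = (-211647 + 2*(-152 + 96)/(33 + 416))/854877 = (-211647 + 2*(-56)/449)*(1/854877) = (-211647 + 2*(-56)*(1/449))*(1/854877) = (-211647 - 112/449)*(1/854877) = -95029615/449*1/854877 = -95029615/383839773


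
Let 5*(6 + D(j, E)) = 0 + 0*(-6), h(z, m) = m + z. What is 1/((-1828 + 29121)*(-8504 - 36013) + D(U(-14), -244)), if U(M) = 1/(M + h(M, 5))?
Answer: -1/1215002487 ≈ -8.2304e-10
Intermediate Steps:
U(M) = 1/(5 + 2*M) (U(M) = 1/(M + (5 + M)) = 1/(5 + 2*M))
D(j, E) = -6 (D(j, E) = -6 + (0 + 0*(-6))/5 = -6 + (0 + 0)/5 = -6 + (⅕)*0 = -6 + 0 = -6)
1/((-1828 + 29121)*(-8504 - 36013) + D(U(-14), -244)) = 1/((-1828 + 29121)*(-8504 - 36013) - 6) = 1/(27293*(-44517) - 6) = 1/(-1215002481 - 6) = 1/(-1215002487) = -1/1215002487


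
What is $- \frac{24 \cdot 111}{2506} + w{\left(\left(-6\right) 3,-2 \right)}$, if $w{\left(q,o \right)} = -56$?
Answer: $- \frac{71500}{1253} \approx -57.063$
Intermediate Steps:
$- \frac{24 \cdot 111}{2506} + w{\left(\left(-6\right) 3,-2 \right)} = - \frac{24 \cdot 111}{2506} - 56 = - \frac{2664}{2506} - 56 = \left(-1\right) \frac{1332}{1253} - 56 = - \frac{1332}{1253} - 56 = - \frac{71500}{1253}$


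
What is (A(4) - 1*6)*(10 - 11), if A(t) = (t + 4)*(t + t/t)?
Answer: -34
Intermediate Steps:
A(t) = (1 + t)*(4 + t) (A(t) = (4 + t)*(t + 1) = (4 + t)*(1 + t) = (1 + t)*(4 + t))
(A(4) - 1*6)*(10 - 11) = ((4 + 4² + 5*4) - 1*6)*(10 - 11) = ((4 + 16 + 20) - 6)*(-1) = (40 - 6)*(-1) = 34*(-1) = -34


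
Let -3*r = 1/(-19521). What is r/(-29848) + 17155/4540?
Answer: 1499337070459/396793372248 ≈ 3.7786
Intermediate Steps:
r = 1/58563 (r = -⅓/(-19521) = -⅓*(-1/19521) = 1/58563 ≈ 1.7076e-5)
r/(-29848) + 17155/4540 = (1/58563)/(-29848) + 17155/4540 = (1/58563)*(-1/29848) + 17155*(1/4540) = -1/1747988424 + 3431/908 = 1499337070459/396793372248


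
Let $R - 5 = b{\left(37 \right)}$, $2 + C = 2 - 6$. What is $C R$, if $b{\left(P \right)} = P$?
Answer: $-252$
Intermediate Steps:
$C = -6$ ($C = -2 + \left(2 - 6\right) = -2 - 4 = -6$)
$R = 42$ ($R = 5 + 37 = 42$)
$C R = \left(-6\right) 42 = -252$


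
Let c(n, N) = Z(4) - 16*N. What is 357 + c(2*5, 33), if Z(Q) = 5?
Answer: -166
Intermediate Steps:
c(n, N) = 5 - 16*N
357 + c(2*5, 33) = 357 + (5 - 16*33) = 357 + (5 - 528) = 357 - 523 = -166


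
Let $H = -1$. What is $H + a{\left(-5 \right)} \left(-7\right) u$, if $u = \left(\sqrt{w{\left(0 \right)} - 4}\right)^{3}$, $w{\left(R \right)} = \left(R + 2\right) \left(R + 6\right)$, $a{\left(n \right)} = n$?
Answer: $-1 + 560 \sqrt{2} \approx 790.96$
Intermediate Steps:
$w{\left(R \right)} = \left(2 + R\right) \left(6 + R\right)$
$u = 16 \sqrt{2}$ ($u = \left(\sqrt{\left(12 + 0^{2} + 8 \cdot 0\right) - 4}\right)^{3} = \left(\sqrt{\left(12 + 0 + 0\right) - 4}\right)^{3} = \left(\sqrt{12 - 4}\right)^{3} = \left(\sqrt{8}\right)^{3} = \left(2 \sqrt{2}\right)^{3} = 16 \sqrt{2} \approx 22.627$)
$H + a{\left(-5 \right)} \left(-7\right) u = -1 + \left(-5\right) \left(-7\right) 16 \sqrt{2} = -1 + 35 \cdot 16 \sqrt{2} = -1 + 560 \sqrt{2}$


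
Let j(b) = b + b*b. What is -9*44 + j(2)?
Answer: -390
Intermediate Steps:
j(b) = b + b**2
-9*44 + j(2) = -9*44 + 2*(1 + 2) = -396 + 2*3 = -396 + 6 = -390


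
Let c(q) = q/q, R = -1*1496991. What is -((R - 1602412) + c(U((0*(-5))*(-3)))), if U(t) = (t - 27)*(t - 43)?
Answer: 3099402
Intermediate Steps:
U(t) = (-43 + t)*(-27 + t) (U(t) = (-27 + t)*(-43 + t) = (-43 + t)*(-27 + t))
R = -1496991
c(q) = 1
-((R - 1602412) + c(U((0*(-5))*(-3)))) = -((-1496991 - 1602412) + 1) = -(-3099403 + 1) = -1*(-3099402) = 3099402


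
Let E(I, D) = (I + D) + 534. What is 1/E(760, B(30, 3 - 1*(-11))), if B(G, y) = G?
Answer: 1/1324 ≈ 0.00075529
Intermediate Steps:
E(I, D) = 534 + D + I (E(I, D) = (D + I) + 534 = 534 + D + I)
1/E(760, B(30, 3 - 1*(-11))) = 1/(534 + 30 + 760) = 1/1324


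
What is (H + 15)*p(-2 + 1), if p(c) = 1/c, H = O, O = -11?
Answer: -4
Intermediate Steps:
H = -11
p(c) = 1/c
(H + 15)*p(-2 + 1) = (-11 + 15)/(-2 + 1) = 4/(-1) = 4*(-1) = -4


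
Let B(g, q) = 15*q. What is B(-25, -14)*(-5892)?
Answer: 1237320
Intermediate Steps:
B(-25, -14)*(-5892) = (15*(-14))*(-5892) = -210*(-5892) = 1237320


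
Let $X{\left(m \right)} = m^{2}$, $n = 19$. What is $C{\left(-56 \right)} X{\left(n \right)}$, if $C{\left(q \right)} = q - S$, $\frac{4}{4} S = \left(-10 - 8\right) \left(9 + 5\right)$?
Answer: $70756$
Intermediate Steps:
$S = -252$ ($S = \left(-10 - 8\right) \left(9 + 5\right) = \left(-18\right) 14 = -252$)
$C{\left(q \right)} = 252 + q$ ($C{\left(q \right)} = q - -252 = q + 252 = 252 + q$)
$C{\left(-56 \right)} X{\left(n \right)} = \left(252 - 56\right) 19^{2} = 196 \cdot 361 = 70756$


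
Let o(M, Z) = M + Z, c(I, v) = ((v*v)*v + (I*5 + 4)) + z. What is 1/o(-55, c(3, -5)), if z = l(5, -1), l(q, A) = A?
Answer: -1/162 ≈ -0.0061728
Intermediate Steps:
z = -1
c(I, v) = 3 + v³ + 5*I (c(I, v) = ((v*v)*v + (I*5 + 4)) - 1 = (v²*v + (5*I + 4)) - 1 = (v³ + (4 + 5*I)) - 1 = (4 + v³ + 5*I) - 1 = 3 + v³ + 5*I)
1/o(-55, c(3, -5)) = 1/(-55 + (3 + (-5)³ + 5*3)) = 1/(-55 + (3 - 125 + 15)) = 1/(-55 - 107) = 1/(-162) = -1/162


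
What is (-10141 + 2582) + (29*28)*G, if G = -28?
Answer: -30295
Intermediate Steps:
(-10141 + 2582) + (29*28)*G = (-10141 + 2582) + (29*28)*(-28) = -7559 + 812*(-28) = -7559 - 22736 = -30295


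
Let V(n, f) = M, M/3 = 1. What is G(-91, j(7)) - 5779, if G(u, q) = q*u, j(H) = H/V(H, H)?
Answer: -17974/3 ≈ -5991.3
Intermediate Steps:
M = 3 (M = 3*1 = 3)
V(n, f) = 3
j(H) = H/3
G(-91, j(7)) - 5779 = ((⅓)*7)*(-91) - 5779 = (7/3)*(-91) - 5779 = -637/3 - 5779 = -17974/3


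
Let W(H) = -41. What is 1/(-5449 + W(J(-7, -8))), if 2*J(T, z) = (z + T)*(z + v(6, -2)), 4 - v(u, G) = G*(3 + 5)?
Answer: -1/5490 ≈ -0.00018215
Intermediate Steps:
v(u, G) = 4 - 8*G (v(u, G) = 4 - G*(3 + 5) = 4 - G*8 = 4 - 8*G)
J(T, z) = (20 + z)*(T + z)/2 (J(T, z) = ((z + T)*(z + (4 - 8*(-2))))/2 = ((T + z)*(z + (4 + 16)))/2 = ((T + z)*(z + 20))/2 = ((T + z)*(20 + z))/2 = ((20 + z)*(T + z))/2 = (20 + z)*(T + z)/2)
1/(-5449 + W(J(-7, -8))) = 1/(-5449 - 41) = 1/(-5490) = -1/5490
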